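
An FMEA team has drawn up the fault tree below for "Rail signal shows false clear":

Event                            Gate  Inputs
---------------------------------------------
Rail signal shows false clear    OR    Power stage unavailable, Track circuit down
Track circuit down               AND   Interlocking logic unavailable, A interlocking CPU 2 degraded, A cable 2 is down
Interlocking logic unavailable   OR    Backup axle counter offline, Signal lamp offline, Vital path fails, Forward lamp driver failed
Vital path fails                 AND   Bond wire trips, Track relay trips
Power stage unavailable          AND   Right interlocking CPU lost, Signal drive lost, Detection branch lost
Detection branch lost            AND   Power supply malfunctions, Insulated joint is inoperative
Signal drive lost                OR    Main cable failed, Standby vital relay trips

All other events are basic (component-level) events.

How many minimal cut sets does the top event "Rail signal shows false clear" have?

6

Signal drive lost [OR]: union of children's cut sets → 2 cut set(s).
Detection branch lost [AND]: one cut set from each child combined → 1 × 1 = 1 cut set(s).
Power stage unavailable [AND]: one cut set from each child combined → 1 × 2 × 1 = 2 cut set(s).
Vital path fails [AND]: one cut set from each child combined → 1 × 1 = 1 cut set(s).
Interlocking logic unavailable [OR]: union of children's cut sets → 4 cut set(s).
Track circuit down [AND]: one cut set from each child combined → 4 × 1 × 1 = 4 cut set(s).
Rail signal shows false clear [OR]: union of children's cut sets → 6 cut set(s).
Minimal cut sets: {Insulated joint is inoperative, Main cable failed, Power supply malfunctions, Right interlocking CPU lost}; {Insulated joint is inoperative, Power supply malfunctions, Right interlocking CPU lost, Standby vital relay trips}; {A cable 2 is down, A interlocking CPU 2 degraded, Backup axle counter offline}; {A cable 2 is down, A interlocking CPU 2 degraded, Signal lamp offline}; {A cable 2 is down, A interlocking CPU 2 degraded, Bond wire trips, Track relay trips}; {A cable 2 is down, A interlocking CPU 2 degraded, Forward lamp driver failed}.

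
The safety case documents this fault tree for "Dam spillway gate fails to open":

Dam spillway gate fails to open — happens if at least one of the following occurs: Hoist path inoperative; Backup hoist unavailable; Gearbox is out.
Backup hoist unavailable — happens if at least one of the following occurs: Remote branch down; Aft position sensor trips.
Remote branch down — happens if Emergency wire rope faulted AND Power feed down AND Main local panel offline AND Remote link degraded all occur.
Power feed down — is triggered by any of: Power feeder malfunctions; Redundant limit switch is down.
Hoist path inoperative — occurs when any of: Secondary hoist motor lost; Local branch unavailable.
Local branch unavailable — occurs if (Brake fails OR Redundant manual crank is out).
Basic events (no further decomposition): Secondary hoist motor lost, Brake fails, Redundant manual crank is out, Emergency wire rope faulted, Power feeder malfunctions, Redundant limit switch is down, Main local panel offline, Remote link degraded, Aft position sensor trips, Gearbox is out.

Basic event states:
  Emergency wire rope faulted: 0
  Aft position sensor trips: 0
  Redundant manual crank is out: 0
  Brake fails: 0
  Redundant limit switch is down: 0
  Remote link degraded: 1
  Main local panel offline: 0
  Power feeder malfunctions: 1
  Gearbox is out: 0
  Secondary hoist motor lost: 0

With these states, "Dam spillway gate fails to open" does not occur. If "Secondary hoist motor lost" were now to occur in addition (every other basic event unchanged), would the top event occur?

Yes

Counterfactual: set "Secondary hoist motor lost" to occurred.
Local branch unavailable [OR]: Brake fails=not, Redundant manual crank is out=not → no input occurs → does not occur.
Hoist path inoperative [OR]: Secondary hoist motor lost=occurs, Local branch unavailable=not → at least one input occurs → occurs.
Power feed down [OR]: Power feeder malfunctions=occurs, Redundant limit switch is down=not → at least one input occurs → occurs.
Remote branch down [AND]: Emergency wire rope faulted=not, Power feed down=occurs, Main local panel offline=not, Remote link degraded=occurs → not all inputs occur → does not occur.
Backup hoist unavailable [OR]: Remote branch down=not, Aft position sensor trips=not → no input occurs → does not occur.
Dam spillway gate fails to open [OR]: Hoist path inoperative=occurs, Backup hoist unavailable=not, Gearbox is out=not → at least one input occurs → occurs.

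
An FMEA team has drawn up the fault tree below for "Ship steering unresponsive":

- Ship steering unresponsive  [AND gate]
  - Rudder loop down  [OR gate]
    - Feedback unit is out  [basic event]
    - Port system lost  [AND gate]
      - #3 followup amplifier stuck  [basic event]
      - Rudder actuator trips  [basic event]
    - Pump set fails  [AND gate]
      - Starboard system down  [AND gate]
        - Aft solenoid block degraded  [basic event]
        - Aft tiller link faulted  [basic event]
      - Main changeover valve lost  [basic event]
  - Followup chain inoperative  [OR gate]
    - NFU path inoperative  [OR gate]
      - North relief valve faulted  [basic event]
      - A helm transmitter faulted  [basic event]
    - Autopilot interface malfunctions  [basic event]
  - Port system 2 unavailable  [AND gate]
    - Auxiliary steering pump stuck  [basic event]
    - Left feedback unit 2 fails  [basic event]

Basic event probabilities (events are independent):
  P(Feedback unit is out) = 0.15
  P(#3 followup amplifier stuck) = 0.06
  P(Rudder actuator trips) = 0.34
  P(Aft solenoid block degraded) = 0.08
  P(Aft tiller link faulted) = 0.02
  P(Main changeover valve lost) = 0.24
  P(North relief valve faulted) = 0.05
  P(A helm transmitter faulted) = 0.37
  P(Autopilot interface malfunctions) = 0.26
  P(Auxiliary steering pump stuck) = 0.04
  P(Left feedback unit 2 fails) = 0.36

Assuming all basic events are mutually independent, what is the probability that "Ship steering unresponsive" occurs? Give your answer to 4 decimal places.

0.0013

P(Port system lost) [AND] = 0.06 × 0.34 = 0.020400
P(Starboard system down) [AND] = 0.08 × 0.02 = 0.001600
P(Pump set fails) [AND] = 0.001600 × 0.24 = 0.000384
P(Rudder loop down) [OR] = 1 − (1−0.15) × (1−0.020400) × (1−0.000384) = 0.167660
P(NFU path inoperative) [OR] = 1 − (1−0.05) × (1−0.37) = 0.401500
P(Followup chain inoperative) [OR] = 1 − (1−0.401500) × (1−0.26) = 0.557110
P(Port system 2 unavailable) [AND] = 0.04 × 0.36 = 0.014400
P(Ship steering unresponsive) [AND] = 0.167660 × 0.557110 × 0.014400 = 0.001345
Rounded to 4 decimal places: P(Ship steering unresponsive) ≈ 0.0013.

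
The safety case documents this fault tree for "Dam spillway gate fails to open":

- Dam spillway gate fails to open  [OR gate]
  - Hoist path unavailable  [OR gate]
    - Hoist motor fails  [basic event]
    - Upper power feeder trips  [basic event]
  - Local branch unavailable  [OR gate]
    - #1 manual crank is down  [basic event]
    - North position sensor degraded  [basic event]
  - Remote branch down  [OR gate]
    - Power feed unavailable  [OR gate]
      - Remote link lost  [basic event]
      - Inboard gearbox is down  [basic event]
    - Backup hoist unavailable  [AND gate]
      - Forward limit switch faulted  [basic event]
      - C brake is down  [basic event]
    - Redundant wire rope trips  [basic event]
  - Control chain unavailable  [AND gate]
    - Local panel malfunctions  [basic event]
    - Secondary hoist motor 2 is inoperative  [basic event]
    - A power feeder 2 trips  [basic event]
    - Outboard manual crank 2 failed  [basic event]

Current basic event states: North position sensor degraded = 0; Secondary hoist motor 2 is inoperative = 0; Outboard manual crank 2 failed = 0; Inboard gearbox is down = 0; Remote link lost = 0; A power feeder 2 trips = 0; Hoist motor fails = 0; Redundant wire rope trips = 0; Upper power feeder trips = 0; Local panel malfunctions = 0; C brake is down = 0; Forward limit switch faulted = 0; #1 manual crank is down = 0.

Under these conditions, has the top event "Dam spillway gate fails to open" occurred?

Hoist path unavailable [OR]: Hoist motor fails=not, Upper power feeder trips=not → no input occurs → does not occur.
Local branch unavailable [OR]: #1 manual crank is down=not, North position sensor degraded=not → no input occurs → does not occur.
Power feed unavailable [OR]: Remote link lost=not, Inboard gearbox is down=not → no input occurs → does not occur.
Backup hoist unavailable [AND]: Forward limit switch faulted=not, C brake is down=not → not all inputs occur → does not occur.
Remote branch down [OR]: Power feed unavailable=not, Backup hoist unavailable=not, Redundant wire rope trips=not → no input occurs → does not occur.
Control chain unavailable [AND]: Local panel malfunctions=not, Secondary hoist motor 2 is inoperative=not, A power feeder 2 trips=not, Outboard manual crank 2 failed=not → not all inputs occur → does not occur.
Dam spillway gate fails to open [OR]: Hoist path unavailable=not, Local branch unavailable=not, Remote branch down=not, Control chain unavailable=not → no input occurs → does not occur.

No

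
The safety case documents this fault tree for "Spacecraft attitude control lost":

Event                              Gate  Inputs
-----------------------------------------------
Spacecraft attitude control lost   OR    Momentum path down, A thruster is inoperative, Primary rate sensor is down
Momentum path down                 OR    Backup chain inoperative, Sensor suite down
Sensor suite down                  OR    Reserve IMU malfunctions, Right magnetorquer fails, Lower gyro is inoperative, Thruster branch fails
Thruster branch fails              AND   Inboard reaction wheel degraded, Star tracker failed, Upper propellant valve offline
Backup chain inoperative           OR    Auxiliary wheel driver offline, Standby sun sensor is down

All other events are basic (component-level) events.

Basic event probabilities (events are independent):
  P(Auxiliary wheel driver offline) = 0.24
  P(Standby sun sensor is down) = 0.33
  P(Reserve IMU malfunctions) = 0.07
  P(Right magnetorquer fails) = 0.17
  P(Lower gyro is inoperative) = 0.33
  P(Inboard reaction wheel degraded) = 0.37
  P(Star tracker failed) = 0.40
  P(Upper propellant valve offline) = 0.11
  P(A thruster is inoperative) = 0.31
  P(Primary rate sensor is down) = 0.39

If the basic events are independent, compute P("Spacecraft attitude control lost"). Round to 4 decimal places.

P(Backup chain inoperative) [OR] = 1 − (1−0.24) × (1−0.33) = 0.490800
P(Thruster branch fails) [AND] = 0.37 × 0.40 × 0.11 = 0.016280
P(Sensor suite down) [OR] = 1 − (1−0.07) × (1−0.17) × (1−0.33) × (1−0.016280) = 0.491247
P(Momentum path down) [OR] = 1 − (1−0.490800) × (1−0.491247) = 0.740943
P(Spacecraft attitude control lost) [OR] = 1 − (1−0.740943) × (1−0.31) × (1−0.39) = 0.890963
Rounded to 4 decimal places: P(Spacecraft attitude control lost) ≈ 0.8910.

0.8910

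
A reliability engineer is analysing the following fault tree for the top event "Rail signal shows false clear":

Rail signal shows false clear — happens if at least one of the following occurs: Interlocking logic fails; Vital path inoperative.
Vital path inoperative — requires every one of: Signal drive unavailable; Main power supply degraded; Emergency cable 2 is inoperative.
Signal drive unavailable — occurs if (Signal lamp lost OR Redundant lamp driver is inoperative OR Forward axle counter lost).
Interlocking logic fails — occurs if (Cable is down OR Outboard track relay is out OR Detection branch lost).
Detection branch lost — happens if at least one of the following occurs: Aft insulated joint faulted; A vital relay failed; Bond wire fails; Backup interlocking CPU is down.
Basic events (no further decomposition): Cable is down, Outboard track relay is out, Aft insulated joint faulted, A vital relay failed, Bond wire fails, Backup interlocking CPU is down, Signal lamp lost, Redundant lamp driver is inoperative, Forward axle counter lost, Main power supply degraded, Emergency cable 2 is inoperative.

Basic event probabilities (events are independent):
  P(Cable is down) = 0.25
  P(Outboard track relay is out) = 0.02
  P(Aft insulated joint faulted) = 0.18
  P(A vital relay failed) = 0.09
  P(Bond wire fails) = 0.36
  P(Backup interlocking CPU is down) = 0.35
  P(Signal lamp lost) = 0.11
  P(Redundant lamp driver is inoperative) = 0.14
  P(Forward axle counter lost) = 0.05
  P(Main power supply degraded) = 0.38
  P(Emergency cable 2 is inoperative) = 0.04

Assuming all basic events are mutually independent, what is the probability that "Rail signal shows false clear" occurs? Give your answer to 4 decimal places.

0.7728

P(Detection branch lost) [OR] = 1 − (1−0.18) × (1−0.09) × (1−0.36) × (1−0.35) = 0.689581
P(Interlocking logic fails) [OR] = 1 − (1−0.25) × (1−0.02) × (1−0.689581) = 0.771842
P(Signal drive unavailable) [OR] = 1 − (1−0.11) × (1−0.14) × (1−0.05) = 0.272870
P(Vital path inoperative) [AND] = 0.272870 × 0.38 × 0.04 = 0.004148
P(Rail signal shows false clear) [OR] = 1 − (1−0.771842) × (1−0.004148) = 0.772788
Rounded to 4 decimal places: P(Rail signal shows false clear) ≈ 0.7728.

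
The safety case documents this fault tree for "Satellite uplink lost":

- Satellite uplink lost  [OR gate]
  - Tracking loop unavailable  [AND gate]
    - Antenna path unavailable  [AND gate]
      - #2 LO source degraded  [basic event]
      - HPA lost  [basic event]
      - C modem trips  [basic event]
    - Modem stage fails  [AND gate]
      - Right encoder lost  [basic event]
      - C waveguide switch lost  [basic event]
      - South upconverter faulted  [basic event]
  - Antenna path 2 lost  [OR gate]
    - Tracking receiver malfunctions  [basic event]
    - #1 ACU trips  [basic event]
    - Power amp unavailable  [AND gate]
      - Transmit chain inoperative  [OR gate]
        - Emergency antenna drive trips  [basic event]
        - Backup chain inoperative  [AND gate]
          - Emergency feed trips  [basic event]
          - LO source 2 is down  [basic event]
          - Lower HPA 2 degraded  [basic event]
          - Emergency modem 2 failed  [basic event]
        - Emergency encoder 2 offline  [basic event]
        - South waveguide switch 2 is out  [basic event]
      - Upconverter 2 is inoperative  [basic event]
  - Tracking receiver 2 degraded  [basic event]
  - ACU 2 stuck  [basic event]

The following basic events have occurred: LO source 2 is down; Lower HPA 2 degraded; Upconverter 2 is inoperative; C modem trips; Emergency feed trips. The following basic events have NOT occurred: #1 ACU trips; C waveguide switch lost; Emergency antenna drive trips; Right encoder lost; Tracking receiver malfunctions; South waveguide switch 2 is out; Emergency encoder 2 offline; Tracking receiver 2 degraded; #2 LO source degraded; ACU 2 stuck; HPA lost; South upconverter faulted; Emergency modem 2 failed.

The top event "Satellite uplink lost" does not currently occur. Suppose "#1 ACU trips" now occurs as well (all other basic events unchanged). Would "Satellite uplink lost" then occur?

Counterfactual: set "#1 ACU trips" to occurred.
Antenna path unavailable [AND]: #2 LO source degraded=not, HPA lost=not, C modem trips=occurs → not all inputs occur → does not occur.
Modem stage fails [AND]: Right encoder lost=not, C waveguide switch lost=not, South upconverter faulted=not → not all inputs occur → does not occur.
Tracking loop unavailable [AND]: Antenna path unavailable=not, Modem stage fails=not → not all inputs occur → does not occur.
Backup chain inoperative [AND]: Emergency feed trips=occurs, LO source 2 is down=occurs, Lower HPA 2 degraded=occurs, Emergency modem 2 failed=not → not all inputs occur → does not occur.
Transmit chain inoperative [OR]: Emergency antenna drive trips=not, Backup chain inoperative=not, Emergency encoder 2 offline=not, South waveguide switch 2 is out=not → no input occurs → does not occur.
Power amp unavailable [AND]: Transmit chain inoperative=not, Upconverter 2 is inoperative=occurs → not all inputs occur → does not occur.
Antenna path 2 lost [OR]: Tracking receiver malfunctions=not, #1 ACU trips=occurs, Power amp unavailable=not → at least one input occurs → occurs.
Satellite uplink lost [OR]: Tracking loop unavailable=not, Antenna path 2 lost=occurs, Tracking receiver 2 degraded=not, ACU 2 stuck=not → at least one input occurs → occurs.

Yes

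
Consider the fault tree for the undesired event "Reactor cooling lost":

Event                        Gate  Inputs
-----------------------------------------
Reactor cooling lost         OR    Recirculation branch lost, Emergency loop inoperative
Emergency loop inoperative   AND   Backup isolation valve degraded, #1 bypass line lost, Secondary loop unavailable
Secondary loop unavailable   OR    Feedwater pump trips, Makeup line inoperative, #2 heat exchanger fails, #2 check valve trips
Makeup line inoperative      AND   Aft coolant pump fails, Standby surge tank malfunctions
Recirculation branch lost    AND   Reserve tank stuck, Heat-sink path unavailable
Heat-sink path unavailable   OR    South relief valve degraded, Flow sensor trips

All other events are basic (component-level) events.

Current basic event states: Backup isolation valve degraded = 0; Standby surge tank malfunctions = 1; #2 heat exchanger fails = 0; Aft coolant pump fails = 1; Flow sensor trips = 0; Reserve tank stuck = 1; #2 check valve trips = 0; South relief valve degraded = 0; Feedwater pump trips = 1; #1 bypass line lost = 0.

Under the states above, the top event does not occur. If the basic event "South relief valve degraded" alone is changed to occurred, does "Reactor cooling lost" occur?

Yes

Counterfactual: set "South relief valve degraded" to occurred.
Heat-sink path unavailable [OR]: South relief valve degraded=occurs, Flow sensor trips=not → at least one input occurs → occurs.
Recirculation branch lost [AND]: Reserve tank stuck=occurs, Heat-sink path unavailable=occurs → all inputs occur → occurs.
Makeup line inoperative [AND]: Aft coolant pump fails=occurs, Standby surge tank malfunctions=occurs → all inputs occur → occurs.
Secondary loop unavailable [OR]: Feedwater pump trips=occurs, Makeup line inoperative=occurs, #2 heat exchanger fails=not, #2 check valve trips=not → at least one input occurs → occurs.
Emergency loop inoperative [AND]: Backup isolation valve degraded=not, #1 bypass line lost=not, Secondary loop unavailable=occurs → not all inputs occur → does not occur.
Reactor cooling lost [OR]: Recirculation branch lost=occurs, Emergency loop inoperative=not → at least one input occurs → occurs.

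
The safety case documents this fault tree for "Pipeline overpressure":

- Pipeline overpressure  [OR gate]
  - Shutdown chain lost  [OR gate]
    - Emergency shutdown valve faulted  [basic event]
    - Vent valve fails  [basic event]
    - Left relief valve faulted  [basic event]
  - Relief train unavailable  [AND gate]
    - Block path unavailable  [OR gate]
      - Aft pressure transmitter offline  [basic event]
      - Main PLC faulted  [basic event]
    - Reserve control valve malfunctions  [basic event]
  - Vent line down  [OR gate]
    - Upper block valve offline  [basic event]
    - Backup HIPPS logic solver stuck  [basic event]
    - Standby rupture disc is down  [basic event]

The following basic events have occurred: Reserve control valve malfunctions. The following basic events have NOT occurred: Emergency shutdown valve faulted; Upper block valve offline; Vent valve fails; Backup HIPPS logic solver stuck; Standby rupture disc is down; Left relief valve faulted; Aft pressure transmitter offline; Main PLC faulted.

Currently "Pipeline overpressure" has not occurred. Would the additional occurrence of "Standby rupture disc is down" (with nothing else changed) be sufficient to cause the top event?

Yes

Counterfactual: set "Standby rupture disc is down" to occurred.
Shutdown chain lost [OR]: Emergency shutdown valve faulted=not, Vent valve fails=not, Left relief valve faulted=not → no input occurs → does not occur.
Block path unavailable [OR]: Aft pressure transmitter offline=not, Main PLC faulted=not → no input occurs → does not occur.
Relief train unavailable [AND]: Block path unavailable=not, Reserve control valve malfunctions=occurs → not all inputs occur → does not occur.
Vent line down [OR]: Upper block valve offline=not, Backup HIPPS logic solver stuck=not, Standby rupture disc is down=occurs → at least one input occurs → occurs.
Pipeline overpressure [OR]: Shutdown chain lost=not, Relief train unavailable=not, Vent line down=occurs → at least one input occurs → occurs.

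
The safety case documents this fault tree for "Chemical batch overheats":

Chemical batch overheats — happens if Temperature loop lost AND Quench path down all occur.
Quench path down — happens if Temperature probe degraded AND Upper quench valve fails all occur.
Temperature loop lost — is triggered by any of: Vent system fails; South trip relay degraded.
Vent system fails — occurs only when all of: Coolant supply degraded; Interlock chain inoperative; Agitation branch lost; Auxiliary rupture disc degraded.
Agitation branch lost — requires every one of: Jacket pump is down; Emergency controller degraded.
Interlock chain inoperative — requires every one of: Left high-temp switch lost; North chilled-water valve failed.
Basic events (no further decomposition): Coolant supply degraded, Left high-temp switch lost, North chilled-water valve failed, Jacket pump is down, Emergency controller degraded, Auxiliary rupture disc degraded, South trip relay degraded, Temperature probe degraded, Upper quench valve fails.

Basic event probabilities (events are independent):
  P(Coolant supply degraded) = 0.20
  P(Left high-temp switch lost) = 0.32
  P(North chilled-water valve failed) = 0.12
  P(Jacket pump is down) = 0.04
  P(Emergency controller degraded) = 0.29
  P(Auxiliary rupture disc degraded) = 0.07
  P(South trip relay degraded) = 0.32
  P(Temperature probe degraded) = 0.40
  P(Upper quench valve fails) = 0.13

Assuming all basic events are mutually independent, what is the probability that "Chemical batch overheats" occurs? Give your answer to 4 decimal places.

0.0166

P(Interlock chain inoperative) [AND] = 0.32 × 0.12 = 0.038400
P(Agitation branch lost) [AND] = 0.04 × 0.29 = 0.011600
P(Vent system fails) [AND] = 0.20 × 0.038400 × 0.011600 × 0.07 = 0.000006
P(Temperature loop lost) [OR] = 1 − (1−0.000006) × (1−0.32) = 0.320004
P(Quench path down) [AND] = 0.40 × 0.13 = 0.052000
P(Chemical batch overheats) [AND] = 0.320004 × 0.052000 = 0.016640
Rounded to 4 decimal places: P(Chemical batch overheats) ≈ 0.0166.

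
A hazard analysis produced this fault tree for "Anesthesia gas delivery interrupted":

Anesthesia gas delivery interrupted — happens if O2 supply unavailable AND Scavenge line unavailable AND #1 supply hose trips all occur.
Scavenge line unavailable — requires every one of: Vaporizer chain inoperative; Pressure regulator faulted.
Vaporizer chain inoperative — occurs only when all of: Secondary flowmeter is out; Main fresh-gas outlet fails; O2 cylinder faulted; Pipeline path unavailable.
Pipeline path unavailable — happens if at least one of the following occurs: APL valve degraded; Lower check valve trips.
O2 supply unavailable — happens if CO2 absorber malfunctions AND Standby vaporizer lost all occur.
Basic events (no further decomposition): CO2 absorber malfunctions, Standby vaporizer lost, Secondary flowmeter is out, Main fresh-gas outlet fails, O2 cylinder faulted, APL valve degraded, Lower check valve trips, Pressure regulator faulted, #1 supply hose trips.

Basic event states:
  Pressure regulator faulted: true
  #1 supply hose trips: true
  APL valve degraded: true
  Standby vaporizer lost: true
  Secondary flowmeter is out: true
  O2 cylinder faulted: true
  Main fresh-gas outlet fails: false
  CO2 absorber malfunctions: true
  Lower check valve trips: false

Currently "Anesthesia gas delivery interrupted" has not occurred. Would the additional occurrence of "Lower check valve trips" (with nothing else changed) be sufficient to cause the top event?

Counterfactual: set "Lower check valve trips" to occurred.
O2 supply unavailable [AND]: CO2 absorber malfunctions=occurs, Standby vaporizer lost=occurs → all inputs occur → occurs.
Pipeline path unavailable [OR]: APL valve degraded=occurs, Lower check valve trips=occurs → at least one input occurs → occurs.
Vaporizer chain inoperative [AND]: Secondary flowmeter is out=occurs, Main fresh-gas outlet fails=not, O2 cylinder faulted=occurs, Pipeline path unavailable=occurs → not all inputs occur → does not occur.
Scavenge line unavailable [AND]: Vaporizer chain inoperative=not, Pressure regulator faulted=occurs → not all inputs occur → does not occur.
Anesthesia gas delivery interrupted [AND]: O2 supply unavailable=occurs, Scavenge line unavailable=not, #1 supply hose trips=occurs → not all inputs occur → does not occur.

No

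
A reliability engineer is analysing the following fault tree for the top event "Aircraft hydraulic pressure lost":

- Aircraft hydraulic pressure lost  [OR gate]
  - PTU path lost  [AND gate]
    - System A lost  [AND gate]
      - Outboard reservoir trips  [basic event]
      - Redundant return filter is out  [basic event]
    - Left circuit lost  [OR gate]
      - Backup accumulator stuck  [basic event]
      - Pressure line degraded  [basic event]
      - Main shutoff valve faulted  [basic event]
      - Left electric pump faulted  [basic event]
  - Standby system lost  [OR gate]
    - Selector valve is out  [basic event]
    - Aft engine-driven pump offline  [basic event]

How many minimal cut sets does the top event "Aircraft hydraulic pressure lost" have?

6

System A lost [AND]: one cut set from each child combined → 1 × 1 = 1 cut set(s).
Left circuit lost [OR]: union of children's cut sets → 4 cut set(s).
PTU path lost [AND]: one cut set from each child combined → 1 × 4 = 4 cut set(s).
Standby system lost [OR]: union of children's cut sets → 2 cut set(s).
Aircraft hydraulic pressure lost [OR]: union of children's cut sets → 6 cut set(s).
Minimal cut sets: {Backup accumulator stuck, Outboard reservoir trips, Redundant return filter is out}; {Outboard reservoir trips, Pressure line degraded, Redundant return filter is out}; {Main shutoff valve faulted, Outboard reservoir trips, Redundant return filter is out}; {Left electric pump faulted, Outboard reservoir trips, Redundant return filter is out}; {Selector valve is out}; {Aft engine-driven pump offline}.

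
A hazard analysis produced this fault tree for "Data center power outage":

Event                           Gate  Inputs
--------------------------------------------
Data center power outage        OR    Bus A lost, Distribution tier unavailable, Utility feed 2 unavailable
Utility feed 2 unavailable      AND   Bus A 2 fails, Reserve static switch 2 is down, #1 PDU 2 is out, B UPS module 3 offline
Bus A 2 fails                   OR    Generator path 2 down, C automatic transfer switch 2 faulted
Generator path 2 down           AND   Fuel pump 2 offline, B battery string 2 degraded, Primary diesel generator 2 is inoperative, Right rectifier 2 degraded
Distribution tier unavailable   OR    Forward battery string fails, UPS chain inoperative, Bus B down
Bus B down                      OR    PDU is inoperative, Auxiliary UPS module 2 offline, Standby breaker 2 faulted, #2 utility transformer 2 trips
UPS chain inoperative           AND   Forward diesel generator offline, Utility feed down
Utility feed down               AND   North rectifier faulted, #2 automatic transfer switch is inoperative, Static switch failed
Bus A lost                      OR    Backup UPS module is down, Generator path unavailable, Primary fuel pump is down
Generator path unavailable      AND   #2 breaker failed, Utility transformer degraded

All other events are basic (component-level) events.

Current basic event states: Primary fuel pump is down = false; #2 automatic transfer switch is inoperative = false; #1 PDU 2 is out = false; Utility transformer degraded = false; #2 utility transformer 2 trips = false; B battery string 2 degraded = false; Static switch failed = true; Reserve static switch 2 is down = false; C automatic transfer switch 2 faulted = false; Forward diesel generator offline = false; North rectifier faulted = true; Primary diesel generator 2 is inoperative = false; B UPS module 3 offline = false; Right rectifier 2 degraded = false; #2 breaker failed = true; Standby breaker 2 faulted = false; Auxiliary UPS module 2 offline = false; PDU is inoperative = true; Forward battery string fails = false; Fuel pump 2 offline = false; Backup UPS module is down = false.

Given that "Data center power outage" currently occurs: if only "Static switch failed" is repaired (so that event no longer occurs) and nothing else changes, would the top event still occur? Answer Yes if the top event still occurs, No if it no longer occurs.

Yes

Counterfactual: set "Static switch failed" to not occurred.
Generator path unavailable [AND]: #2 breaker failed=occurs, Utility transformer degraded=not → not all inputs occur → does not occur.
Bus A lost [OR]: Backup UPS module is down=not, Generator path unavailable=not, Primary fuel pump is down=not → no input occurs → does not occur.
Utility feed down [AND]: North rectifier faulted=occurs, #2 automatic transfer switch is inoperative=not, Static switch failed=not → not all inputs occur → does not occur.
UPS chain inoperative [AND]: Forward diesel generator offline=not, Utility feed down=not → not all inputs occur → does not occur.
Bus B down [OR]: PDU is inoperative=occurs, Auxiliary UPS module 2 offline=not, Standby breaker 2 faulted=not, #2 utility transformer 2 trips=not → at least one input occurs → occurs.
Distribution tier unavailable [OR]: Forward battery string fails=not, UPS chain inoperative=not, Bus B down=occurs → at least one input occurs → occurs.
Generator path 2 down [AND]: Fuel pump 2 offline=not, B battery string 2 degraded=not, Primary diesel generator 2 is inoperative=not, Right rectifier 2 degraded=not → not all inputs occur → does not occur.
Bus A 2 fails [OR]: Generator path 2 down=not, C automatic transfer switch 2 faulted=not → no input occurs → does not occur.
Utility feed 2 unavailable [AND]: Bus A 2 fails=not, Reserve static switch 2 is down=not, #1 PDU 2 is out=not, B UPS module 3 offline=not → not all inputs occur → does not occur.
Data center power outage [OR]: Bus A lost=not, Distribution tier unavailable=occurs, Utility feed 2 unavailable=not → at least one input occurs → occurs.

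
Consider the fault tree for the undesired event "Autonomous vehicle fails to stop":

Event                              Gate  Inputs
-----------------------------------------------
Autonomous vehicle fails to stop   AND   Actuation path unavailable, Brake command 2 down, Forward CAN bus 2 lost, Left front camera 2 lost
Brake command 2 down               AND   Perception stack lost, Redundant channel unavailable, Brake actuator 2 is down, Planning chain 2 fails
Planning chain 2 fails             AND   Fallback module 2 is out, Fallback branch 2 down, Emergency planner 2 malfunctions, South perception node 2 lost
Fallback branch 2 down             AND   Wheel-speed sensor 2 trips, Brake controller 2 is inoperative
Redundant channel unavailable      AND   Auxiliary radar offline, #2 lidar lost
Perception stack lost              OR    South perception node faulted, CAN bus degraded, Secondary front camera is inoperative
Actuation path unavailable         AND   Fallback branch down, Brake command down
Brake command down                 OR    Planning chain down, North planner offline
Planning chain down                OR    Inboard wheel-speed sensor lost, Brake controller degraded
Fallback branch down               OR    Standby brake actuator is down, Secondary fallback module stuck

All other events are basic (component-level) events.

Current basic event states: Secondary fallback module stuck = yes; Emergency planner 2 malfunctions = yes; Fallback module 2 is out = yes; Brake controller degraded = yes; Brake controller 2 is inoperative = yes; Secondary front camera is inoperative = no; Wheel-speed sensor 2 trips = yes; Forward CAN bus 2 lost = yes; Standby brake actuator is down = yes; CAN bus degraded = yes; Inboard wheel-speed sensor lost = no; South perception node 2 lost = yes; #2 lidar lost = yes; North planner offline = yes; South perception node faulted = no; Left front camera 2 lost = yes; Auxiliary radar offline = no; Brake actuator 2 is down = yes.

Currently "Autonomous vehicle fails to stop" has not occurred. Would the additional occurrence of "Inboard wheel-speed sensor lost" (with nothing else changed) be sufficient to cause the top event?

No

Counterfactual: set "Inboard wheel-speed sensor lost" to occurred.
Fallback branch down [OR]: Standby brake actuator is down=occurs, Secondary fallback module stuck=occurs → at least one input occurs → occurs.
Planning chain down [OR]: Inboard wheel-speed sensor lost=occurs, Brake controller degraded=occurs → at least one input occurs → occurs.
Brake command down [OR]: Planning chain down=occurs, North planner offline=occurs → at least one input occurs → occurs.
Actuation path unavailable [AND]: Fallback branch down=occurs, Brake command down=occurs → all inputs occur → occurs.
Perception stack lost [OR]: South perception node faulted=not, CAN bus degraded=occurs, Secondary front camera is inoperative=not → at least one input occurs → occurs.
Redundant channel unavailable [AND]: Auxiliary radar offline=not, #2 lidar lost=occurs → not all inputs occur → does not occur.
Fallback branch 2 down [AND]: Wheel-speed sensor 2 trips=occurs, Brake controller 2 is inoperative=occurs → all inputs occur → occurs.
Planning chain 2 fails [AND]: Fallback module 2 is out=occurs, Fallback branch 2 down=occurs, Emergency planner 2 malfunctions=occurs, South perception node 2 lost=occurs → all inputs occur → occurs.
Brake command 2 down [AND]: Perception stack lost=occurs, Redundant channel unavailable=not, Brake actuator 2 is down=occurs, Planning chain 2 fails=occurs → not all inputs occur → does not occur.
Autonomous vehicle fails to stop [AND]: Actuation path unavailable=occurs, Brake command 2 down=not, Forward CAN bus 2 lost=occurs, Left front camera 2 lost=occurs → not all inputs occur → does not occur.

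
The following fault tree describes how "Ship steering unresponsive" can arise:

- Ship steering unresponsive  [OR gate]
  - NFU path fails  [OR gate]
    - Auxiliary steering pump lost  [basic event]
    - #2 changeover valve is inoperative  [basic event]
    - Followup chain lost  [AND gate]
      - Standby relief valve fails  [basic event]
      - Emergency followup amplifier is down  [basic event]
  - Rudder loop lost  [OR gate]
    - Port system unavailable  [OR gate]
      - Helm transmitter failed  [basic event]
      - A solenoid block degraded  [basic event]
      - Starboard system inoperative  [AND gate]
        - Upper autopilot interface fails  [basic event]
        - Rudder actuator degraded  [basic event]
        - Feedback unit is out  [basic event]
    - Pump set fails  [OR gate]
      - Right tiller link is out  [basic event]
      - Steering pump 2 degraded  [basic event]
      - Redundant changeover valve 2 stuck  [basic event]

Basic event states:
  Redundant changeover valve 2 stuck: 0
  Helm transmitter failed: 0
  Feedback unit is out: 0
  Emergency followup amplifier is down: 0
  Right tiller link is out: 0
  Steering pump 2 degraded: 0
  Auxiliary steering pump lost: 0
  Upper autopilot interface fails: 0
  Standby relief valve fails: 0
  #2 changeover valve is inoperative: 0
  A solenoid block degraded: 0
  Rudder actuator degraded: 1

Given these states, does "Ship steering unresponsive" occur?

Followup chain lost [AND]: Standby relief valve fails=not, Emergency followup amplifier is down=not → not all inputs occur → does not occur.
NFU path fails [OR]: Auxiliary steering pump lost=not, #2 changeover valve is inoperative=not, Followup chain lost=not → no input occurs → does not occur.
Starboard system inoperative [AND]: Upper autopilot interface fails=not, Rudder actuator degraded=occurs, Feedback unit is out=not → not all inputs occur → does not occur.
Port system unavailable [OR]: Helm transmitter failed=not, A solenoid block degraded=not, Starboard system inoperative=not → no input occurs → does not occur.
Pump set fails [OR]: Right tiller link is out=not, Steering pump 2 degraded=not, Redundant changeover valve 2 stuck=not → no input occurs → does not occur.
Rudder loop lost [OR]: Port system unavailable=not, Pump set fails=not → no input occurs → does not occur.
Ship steering unresponsive [OR]: NFU path fails=not, Rudder loop lost=not → no input occurs → does not occur.

No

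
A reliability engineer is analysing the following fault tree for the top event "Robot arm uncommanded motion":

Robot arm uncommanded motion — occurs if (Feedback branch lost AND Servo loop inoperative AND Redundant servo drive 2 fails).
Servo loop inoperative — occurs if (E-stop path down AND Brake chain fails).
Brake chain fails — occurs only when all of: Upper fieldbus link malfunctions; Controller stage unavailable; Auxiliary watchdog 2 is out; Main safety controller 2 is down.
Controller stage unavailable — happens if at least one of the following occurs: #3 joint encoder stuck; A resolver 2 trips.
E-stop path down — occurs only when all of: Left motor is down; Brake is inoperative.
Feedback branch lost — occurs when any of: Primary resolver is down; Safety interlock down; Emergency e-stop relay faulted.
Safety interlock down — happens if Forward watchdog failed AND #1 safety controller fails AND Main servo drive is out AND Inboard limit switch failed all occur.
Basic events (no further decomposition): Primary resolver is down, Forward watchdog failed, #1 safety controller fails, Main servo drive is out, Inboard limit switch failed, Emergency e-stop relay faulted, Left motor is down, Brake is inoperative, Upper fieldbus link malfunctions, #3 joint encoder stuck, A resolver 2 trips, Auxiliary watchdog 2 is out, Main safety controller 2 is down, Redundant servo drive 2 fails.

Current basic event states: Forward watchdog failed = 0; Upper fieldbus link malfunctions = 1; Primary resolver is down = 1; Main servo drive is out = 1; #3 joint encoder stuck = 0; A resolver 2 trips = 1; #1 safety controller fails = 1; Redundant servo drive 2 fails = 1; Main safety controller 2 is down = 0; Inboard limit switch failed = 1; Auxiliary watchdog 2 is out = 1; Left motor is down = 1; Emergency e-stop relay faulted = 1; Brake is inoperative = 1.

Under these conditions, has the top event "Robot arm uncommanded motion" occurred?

No

Safety interlock down [AND]: Forward watchdog failed=not, #1 safety controller fails=occurs, Main servo drive is out=occurs, Inboard limit switch failed=occurs → not all inputs occur → does not occur.
Feedback branch lost [OR]: Primary resolver is down=occurs, Safety interlock down=not, Emergency e-stop relay faulted=occurs → at least one input occurs → occurs.
E-stop path down [AND]: Left motor is down=occurs, Brake is inoperative=occurs → all inputs occur → occurs.
Controller stage unavailable [OR]: #3 joint encoder stuck=not, A resolver 2 trips=occurs → at least one input occurs → occurs.
Brake chain fails [AND]: Upper fieldbus link malfunctions=occurs, Controller stage unavailable=occurs, Auxiliary watchdog 2 is out=occurs, Main safety controller 2 is down=not → not all inputs occur → does not occur.
Servo loop inoperative [AND]: E-stop path down=occurs, Brake chain fails=not → not all inputs occur → does not occur.
Robot arm uncommanded motion [AND]: Feedback branch lost=occurs, Servo loop inoperative=not, Redundant servo drive 2 fails=occurs → not all inputs occur → does not occur.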